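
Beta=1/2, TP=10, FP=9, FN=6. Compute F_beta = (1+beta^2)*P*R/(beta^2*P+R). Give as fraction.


P = TP/(TP+FP) = 10/19 = 10/19
R = TP/(TP+FN) = 10/16 = 5/8
beta^2 = 1/2^2 = 1/4
(1 + beta^2) = 5/4
Numerator = (1+beta^2)*P*R = 125/304
Denominator = beta^2*P + R = 5/38 + 5/8 = 115/152
F_beta = 25/46

25/46


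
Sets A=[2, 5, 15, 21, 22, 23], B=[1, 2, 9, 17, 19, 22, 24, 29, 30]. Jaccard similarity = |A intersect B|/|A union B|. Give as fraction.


A intersect B = [2, 22]
|A intersect B| = 2
A union B = [1, 2, 5, 9, 15, 17, 19, 21, 22, 23, 24, 29, 30]
|A union B| = 13
Jaccard = 2/13 = 2/13

2/13


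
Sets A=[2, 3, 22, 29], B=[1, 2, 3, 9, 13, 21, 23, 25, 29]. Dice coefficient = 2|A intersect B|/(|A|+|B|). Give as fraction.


A intersect B = [2, 3, 29]
|A intersect B| = 3
|A| = 4, |B| = 9
Dice = 2*3 / (4+9)
= 6 / 13 = 6/13

6/13


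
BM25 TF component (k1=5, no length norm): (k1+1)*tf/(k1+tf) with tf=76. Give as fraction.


BM25 TF component = (k1+1)*tf / (k1+tf)
k1 = 5, tf = 76
Numerator = (5+1)*76 = 456
Denominator = 5 + 76 = 81
= 456/81 = 152/27

152/27


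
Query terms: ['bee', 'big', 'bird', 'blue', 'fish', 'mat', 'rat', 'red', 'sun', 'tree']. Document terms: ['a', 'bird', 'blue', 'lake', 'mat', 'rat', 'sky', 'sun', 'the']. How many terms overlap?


Query terms: ['bee', 'big', 'bird', 'blue', 'fish', 'mat', 'rat', 'red', 'sun', 'tree']
Document terms: ['a', 'bird', 'blue', 'lake', 'mat', 'rat', 'sky', 'sun', 'the']
Common terms: ['bird', 'blue', 'mat', 'rat', 'sun']
Overlap count = 5

5


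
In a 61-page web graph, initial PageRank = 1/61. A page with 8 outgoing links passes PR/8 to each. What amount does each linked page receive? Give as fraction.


Initial PR = 1/61 = 1/61
Outlinks = 8
Contribution per link = PR / outlinks
= 1/61 / 8
= 1/488

1/488


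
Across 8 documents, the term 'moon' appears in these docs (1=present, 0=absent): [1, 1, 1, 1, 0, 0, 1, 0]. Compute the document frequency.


Checking each document for 'moon':
Doc 1: present
Doc 2: present
Doc 3: present
Doc 4: present
Doc 5: absent
Doc 6: absent
Doc 7: present
Doc 8: absent
df = sum of presences = 1 + 1 + 1 + 1 + 0 + 0 + 1 + 0 = 5

5


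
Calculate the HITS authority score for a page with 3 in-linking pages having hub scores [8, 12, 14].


Authority = sum of hub scores of in-linkers
In-link 1: hub score = 8
In-link 2: hub score = 12
In-link 3: hub score = 14
Authority = 8 + 12 + 14 = 34

34


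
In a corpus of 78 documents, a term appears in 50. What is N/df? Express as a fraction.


IDF ratio = N / df
= 78 / 50
= 39/25

39/25


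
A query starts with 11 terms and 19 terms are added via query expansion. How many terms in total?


Original terms: 11
Expansion terms: 19
Total = 11 + 19 = 30

30


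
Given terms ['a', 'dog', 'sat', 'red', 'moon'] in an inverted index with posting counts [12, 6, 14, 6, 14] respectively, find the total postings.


Summing posting list sizes:
'a': 12 postings
'dog': 6 postings
'sat': 14 postings
'red': 6 postings
'moon': 14 postings
Total = 12 + 6 + 14 + 6 + 14 = 52

52


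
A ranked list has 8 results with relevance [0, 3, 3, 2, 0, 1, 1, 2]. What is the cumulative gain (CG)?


Cumulative Gain = sum of relevance scores
Position 1: rel=0, running sum=0
Position 2: rel=3, running sum=3
Position 3: rel=3, running sum=6
Position 4: rel=2, running sum=8
Position 5: rel=0, running sum=8
Position 6: rel=1, running sum=9
Position 7: rel=1, running sum=10
Position 8: rel=2, running sum=12
CG = 12

12


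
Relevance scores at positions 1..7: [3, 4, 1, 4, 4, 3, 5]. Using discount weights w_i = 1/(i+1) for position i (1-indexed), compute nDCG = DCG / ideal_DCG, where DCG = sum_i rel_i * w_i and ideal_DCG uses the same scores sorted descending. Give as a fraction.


Position discount weights w_i = 1/(i+1) for i=1..7:
Weights = [1/2, 1/3, 1/4, 1/5, 1/6, 1/7, 1/8]
Actual relevance: [3, 4, 1, 4, 4, 3, 5]
DCG = 3/2 + 4/3 + 1/4 + 4/5 + 4/6 + 3/7 + 5/8 = 1569/280
Ideal relevance (sorted desc): [5, 4, 4, 4, 3, 3, 1]
Ideal DCG = 5/2 + 4/3 + 4/4 + 4/5 + 3/6 + 3/7 + 1/8 = 5617/840
nDCG = DCG / ideal_DCG = 1569/280 / 5617/840 = 4707/5617

4707/5617


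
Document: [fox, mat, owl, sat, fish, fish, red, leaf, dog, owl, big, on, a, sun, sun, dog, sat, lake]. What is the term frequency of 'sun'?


Document has 18 words
Scanning for 'sun':
Found at positions: [13, 14]
Count = 2

2


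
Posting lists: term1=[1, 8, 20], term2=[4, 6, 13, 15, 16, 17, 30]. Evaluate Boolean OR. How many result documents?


Boolean OR: find union of posting lists
term1 docs: [1, 8, 20]
term2 docs: [4, 6, 13, 15, 16, 17, 30]
Union: [1, 4, 6, 8, 13, 15, 16, 17, 20, 30]
|union| = 10

10


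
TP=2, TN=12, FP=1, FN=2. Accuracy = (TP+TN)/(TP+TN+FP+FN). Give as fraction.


Accuracy = (TP + TN) / (TP + TN + FP + FN)
TP + TN = 2 + 12 = 14
Total = 2 + 12 + 1 + 2 = 17
Accuracy = 14 / 17 = 14/17

14/17


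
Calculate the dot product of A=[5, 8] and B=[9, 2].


Dot product = sum of element-wise products
A[0]*B[0] = 5*9 = 45
A[1]*B[1] = 8*2 = 16
Sum = 45 + 16 = 61

61


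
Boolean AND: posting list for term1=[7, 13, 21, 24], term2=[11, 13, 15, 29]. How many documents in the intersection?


Boolean AND: find intersection of posting lists
term1 docs: [7, 13, 21, 24]
term2 docs: [11, 13, 15, 29]
Intersection: [13]
|intersection| = 1

1


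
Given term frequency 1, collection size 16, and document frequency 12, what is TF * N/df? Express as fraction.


TF * (N/df)
= 1 * (16/12)
= 1 * 4/3
= 4/3

4/3


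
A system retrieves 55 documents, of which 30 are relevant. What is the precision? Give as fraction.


Precision = relevant_retrieved / total_retrieved
= 30 / 55
= 30 / (30 + 25)
= 6/11

6/11


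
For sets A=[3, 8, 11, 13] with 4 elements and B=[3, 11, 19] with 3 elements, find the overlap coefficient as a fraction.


A intersect B = [3, 11]
|A intersect B| = 2
min(|A|, |B|) = min(4, 3) = 3
Overlap = 2 / 3 = 2/3

2/3


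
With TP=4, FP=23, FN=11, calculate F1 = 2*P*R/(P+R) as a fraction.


F1 = 2 * P * R / (P + R)
P = TP/(TP+FP) = 4/27 = 4/27
R = TP/(TP+FN) = 4/15 = 4/15
2 * P * R = 2 * 4/27 * 4/15 = 32/405
P + R = 4/27 + 4/15 = 56/135
F1 = 32/405 / 56/135 = 4/21

4/21


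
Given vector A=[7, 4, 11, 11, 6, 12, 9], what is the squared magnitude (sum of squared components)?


|A|^2 = sum of squared components
A[0]^2 = 7^2 = 49
A[1]^2 = 4^2 = 16
A[2]^2 = 11^2 = 121
A[3]^2 = 11^2 = 121
A[4]^2 = 6^2 = 36
A[5]^2 = 12^2 = 144
A[6]^2 = 9^2 = 81
Sum = 49 + 16 + 121 + 121 + 36 + 144 + 81 = 568

568


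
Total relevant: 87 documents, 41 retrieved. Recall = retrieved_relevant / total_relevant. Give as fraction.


Recall = retrieved_relevant / total_relevant
= 41 / 87
= 41 / (41 + 46)
= 41/87

41/87


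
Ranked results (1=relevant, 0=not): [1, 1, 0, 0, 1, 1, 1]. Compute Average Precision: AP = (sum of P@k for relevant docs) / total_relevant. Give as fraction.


Computing P@k for each relevant position:
Position 1: relevant, P@1 = 1/1 = 1
Position 2: relevant, P@2 = 2/2 = 1
Position 3: not relevant
Position 4: not relevant
Position 5: relevant, P@5 = 3/5 = 3/5
Position 6: relevant, P@6 = 4/6 = 2/3
Position 7: relevant, P@7 = 5/7 = 5/7
Sum of P@k = 1 + 1 + 3/5 + 2/3 + 5/7 = 418/105
AP = 418/105 / 5 = 418/525

418/525


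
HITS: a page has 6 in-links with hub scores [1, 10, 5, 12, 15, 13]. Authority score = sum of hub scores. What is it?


Authority = sum of hub scores of in-linkers
In-link 1: hub score = 1
In-link 2: hub score = 10
In-link 3: hub score = 5
In-link 4: hub score = 12
In-link 5: hub score = 15
In-link 6: hub score = 13
Authority = 1 + 10 + 5 + 12 + 15 + 13 = 56

56


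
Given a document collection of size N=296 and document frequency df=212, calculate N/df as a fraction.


IDF ratio = N / df
= 296 / 212
= 74/53

74/53


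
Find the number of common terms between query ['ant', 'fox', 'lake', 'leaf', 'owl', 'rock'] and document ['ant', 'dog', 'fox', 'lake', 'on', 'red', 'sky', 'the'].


Query terms: ['ant', 'fox', 'lake', 'leaf', 'owl', 'rock']
Document terms: ['ant', 'dog', 'fox', 'lake', 'on', 'red', 'sky', 'the']
Common terms: ['ant', 'fox', 'lake']
Overlap count = 3

3


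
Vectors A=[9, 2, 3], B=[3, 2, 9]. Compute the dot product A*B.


Dot product = sum of element-wise products
A[0]*B[0] = 9*3 = 27
A[1]*B[1] = 2*2 = 4
A[2]*B[2] = 3*9 = 27
Sum = 27 + 4 + 27 = 58

58


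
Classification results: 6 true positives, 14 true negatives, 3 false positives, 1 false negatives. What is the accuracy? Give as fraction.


Accuracy = (TP + TN) / (TP + TN + FP + FN)
TP + TN = 6 + 14 = 20
Total = 6 + 14 + 3 + 1 = 24
Accuracy = 20 / 24 = 5/6

5/6


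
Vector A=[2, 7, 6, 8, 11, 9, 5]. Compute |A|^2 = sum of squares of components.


|A|^2 = sum of squared components
A[0]^2 = 2^2 = 4
A[1]^2 = 7^2 = 49
A[2]^2 = 6^2 = 36
A[3]^2 = 8^2 = 64
A[4]^2 = 11^2 = 121
A[5]^2 = 9^2 = 81
A[6]^2 = 5^2 = 25
Sum = 4 + 49 + 36 + 64 + 121 + 81 + 25 = 380

380


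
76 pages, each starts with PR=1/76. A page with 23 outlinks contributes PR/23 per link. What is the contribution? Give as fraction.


Initial PR = 1/76 = 1/76
Outlinks = 23
Contribution per link = PR / outlinks
= 1/76 / 23
= 1/1748

1/1748


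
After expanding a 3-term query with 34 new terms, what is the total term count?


Original terms: 3
Expansion terms: 34
Total = 3 + 34 = 37

37


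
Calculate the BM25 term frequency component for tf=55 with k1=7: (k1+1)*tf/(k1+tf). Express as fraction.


BM25 TF component = (k1+1)*tf / (k1+tf)
k1 = 7, tf = 55
Numerator = (7+1)*55 = 440
Denominator = 7 + 55 = 62
= 440/62 = 220/31

220/31


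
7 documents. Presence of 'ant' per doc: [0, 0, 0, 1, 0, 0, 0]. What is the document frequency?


Checking each document for 'ant':
Doc 1: absent
Doc 2: absent
Doc 3: absent
Doc 4: present
Doc 5: absent
Doc 6: absent
Doc 7: absent
df = sum of presences = 0 + 0 + 0 + 1 + 0 + 0 + 0 = 1

1


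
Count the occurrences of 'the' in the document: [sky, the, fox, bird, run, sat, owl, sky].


Document has 8 words
Scanning for 'the':
Found at positions: [1]
Count = 1

1


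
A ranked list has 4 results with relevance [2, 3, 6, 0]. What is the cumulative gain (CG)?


Cumulative Gain = sum of relevance scores
Position 1: rel=2, running sum=2
Position 2: rel=3, running sum=5
Position 3: rel=6, running sum=11
Position 4: rel=0, running sum=11
CG = 11

11


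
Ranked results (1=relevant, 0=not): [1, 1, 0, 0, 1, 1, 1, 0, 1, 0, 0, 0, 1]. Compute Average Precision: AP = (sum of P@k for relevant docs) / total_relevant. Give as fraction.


Computing P@k for each relevant position:
Position 1: relevant, P@1 = 1/1 = 1
Position 2: relevant, P@2 = 2/2 = 1
Position 3: not relevant
Position 4: not relevant
Position 5: relevant, P@5 = 3/5 = 3/5
Position 6: relevant, P@6 = 4/6 = 2/3
Position 7: relevant, P@7 = 5/7 = 5/7
Position 8: not relevant
Position 9: relevant, P@9 = 6/9 = 2/3
Position 10: not relevant
Position 11: not relevant
Position 12: not relevant
Position 13: relevant, P@13 = 7/13 = 7/13
Sum of P@k = 1 + 1 + 3/5 + 2/3 + 5/7 + 2/3 + 7/13 = 7079/1365
AP = 7079/1365 / 7 = 7079/9555

7079/9555


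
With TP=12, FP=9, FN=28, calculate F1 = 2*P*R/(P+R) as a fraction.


F1 = 2 * P * R / (P + R)
P = TP/(TP+FP) = 12/21 = 4/7
R = TP/(TP+FN) = 12/40 = 3/10
2 * P * R = 2 * 4/7 * 3/10 = 12/35
P + R = 4/7 + 3/10 = 61/70
F1 = 12/35 / 61/70 = 24/61

24/61


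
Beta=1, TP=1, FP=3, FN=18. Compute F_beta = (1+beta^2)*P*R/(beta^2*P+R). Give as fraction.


P = TP/(TP+FP) = 1/4 = 1/4
R = TP/(TP+FN) = 1/19 = 1/19
beta^2 = 1^2 = 1
(1 + beta^2) = 2
Numerator = (1+beta^2)*P*R = 1/38
Denominator = beta^2*P + R = 1/4 + 1/19 = 23/76
F_beta = 2/23

2/23


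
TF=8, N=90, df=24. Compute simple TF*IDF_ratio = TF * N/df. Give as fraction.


TF * (N/df)
= 8 * (90/24)
= 8 * 15/4
= 30

30


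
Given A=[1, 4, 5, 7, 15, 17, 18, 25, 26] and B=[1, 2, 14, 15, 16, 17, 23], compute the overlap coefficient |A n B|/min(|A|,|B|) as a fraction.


A intersect B = [1, 15, 17]
|A intersect B| = 3
min(|A|, |B|) = min(9, 7) = 7
Overlap = 3 / 7 = 3/7

3/7


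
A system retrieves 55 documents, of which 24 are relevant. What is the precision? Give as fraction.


Precision = relevant_retrieved / total_retrieved
= 24 / 55
= 24 / (24 + 31)
= 24/55

24/55


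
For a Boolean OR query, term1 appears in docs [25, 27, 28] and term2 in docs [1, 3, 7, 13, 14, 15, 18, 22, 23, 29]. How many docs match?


Boolean OR: find union of posting lists
term1 docs: [25, 27, 28]
term2 docs: [1, 3, 7, 13, 14, 15, 18, 22, 23, 29]
Union: [1, 3, 7, 13, 14, 15, 18, 22, 23, 25, 27, 28, 29]
|union| = 13

13


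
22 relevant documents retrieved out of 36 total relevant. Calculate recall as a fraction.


Recall = retrieved_relevant / total_relevant
= 22 / 36
= 22 / (22 + 14)
= 11/18

11/18


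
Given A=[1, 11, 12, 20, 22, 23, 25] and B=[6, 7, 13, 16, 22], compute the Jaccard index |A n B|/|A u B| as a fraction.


A intersect B = [22]
|A intersect B| = 1
A union B = [1, 6, 7, 11, 12, 13, 16, 20, 22, 23, 25]
|A union B| = 11
Jaccard = 1/11 = 1/11

1/11


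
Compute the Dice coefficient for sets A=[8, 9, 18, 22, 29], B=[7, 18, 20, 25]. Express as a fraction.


A intersect B = [18]
|A intersect B| = 1
|A| = 5, |B| = 4
Dice = 2*1 / (5+4)
= 2 / 9 = 2/9

2/9


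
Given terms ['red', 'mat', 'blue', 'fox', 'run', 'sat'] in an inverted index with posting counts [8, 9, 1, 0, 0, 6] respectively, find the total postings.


Summing posting list sizes:
'red': 8 postings
'mat': 9 postings
'blue': 1 postings
'fox': 0 postings
'run': 0 postings
'sat': 6 postings
Total = 8 + 9 + 1 + 0 + 0 + 6 = 24

24


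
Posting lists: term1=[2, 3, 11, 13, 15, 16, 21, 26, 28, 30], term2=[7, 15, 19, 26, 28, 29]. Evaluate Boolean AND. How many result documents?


Boolean AND: find intersection of posting lists
term1 docs: [2, 3, 11, 13, 15, 16, 21, 26, 28, 30]
term2 docs: [7, 15, 19, 26, 28, 29]
Intersection: [15, 26, 28]
|intersection| = 3

3


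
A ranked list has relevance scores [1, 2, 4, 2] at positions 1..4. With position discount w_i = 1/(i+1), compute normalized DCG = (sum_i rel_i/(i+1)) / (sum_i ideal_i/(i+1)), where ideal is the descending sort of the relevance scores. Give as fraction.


Position discount weights w_i = 1/(i+1) for i=1..4:
Weights = [1/2, 1/3, 1/4, 1/5]
Actual relevance: [1, 2, 4, 2]
DCG = 1/2 + 2/3 + 4/4 + 2/5 = 77/30
Ideal relevance (sorted desc): [4, 2, 2, 1]
Ideal DCG = 4/2 + 2/3 + 2/4 + 1/5 = 101/30
nDCG = DCG / ideal_DCG = 77/30 / 101/30 = 77/101

77/101


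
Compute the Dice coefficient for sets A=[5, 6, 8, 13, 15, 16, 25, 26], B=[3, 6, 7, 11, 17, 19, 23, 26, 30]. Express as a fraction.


A intersect B = [6, 26]
|A intersect B| = 2
|A| = 8, |B| = 9
Dice = 2*2 / (8+9)
= 4 / 17 = 4/17

4/17


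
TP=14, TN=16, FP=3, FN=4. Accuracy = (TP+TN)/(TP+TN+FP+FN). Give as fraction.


Accuracy = (TP + TN) / (TP + TN + FP + FN)
TP + TN = 14 + 16 = 30
Total = 14 + 16 + 3 + 4 = 37
Accuracy = 30 / 37 = 30/37

30/37


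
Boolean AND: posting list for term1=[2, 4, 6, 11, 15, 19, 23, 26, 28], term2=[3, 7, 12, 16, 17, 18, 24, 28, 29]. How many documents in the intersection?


Boolean AND: find intersection of posting lists
term1 docs: [2, 4, 6, 11, 15, 19, 23, 26, 28]
term2 docs: [3, 7, 12, 16, 17, 18, 24, 28, 29]
Intersection: [28]
|intersection| = 1

1


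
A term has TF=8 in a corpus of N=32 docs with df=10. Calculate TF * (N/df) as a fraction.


TF * (N/df)
= 8 * (32/10)
= 8 * 16/5
= 128/5

128/5


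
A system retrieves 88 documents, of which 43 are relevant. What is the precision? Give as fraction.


Precision = relevant_retrieved / total_retrieved
= 43 / 88
= 43 / (43 + 45)
= 43/88

43/88


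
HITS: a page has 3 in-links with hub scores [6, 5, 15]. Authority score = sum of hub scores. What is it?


Authority = sum of hub scores of in-linkers
In-link 1: hub score = 6
In-link 2: hub score = 5
In-link 3: hub score = 15
Authority = 6 + 5 + 15 = 26

26


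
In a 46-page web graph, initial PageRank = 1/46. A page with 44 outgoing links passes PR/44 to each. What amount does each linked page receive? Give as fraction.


Initial PR = 1/46 = 1/46
Outlinks = 44
Contribution per link = PR / outlinks
= 1/46 / 44
= 1/2024

1/2024


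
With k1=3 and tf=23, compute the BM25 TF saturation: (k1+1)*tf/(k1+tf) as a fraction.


BM25 TF component = (k1+1)*tf / (k1+tf)
k1 = 3, tf = 23
Numerator = (3+1)*23 = 92
Denominator = 3 + 23 = 26
= 92/26 = 46/13

46/13


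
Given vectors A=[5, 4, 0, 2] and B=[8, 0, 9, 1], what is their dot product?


Dot product = sum of element-wise products
A[0]*B[0] = 5*8 = 40
A[1]*B[1] = 4*0 = 0
A[2]*B[2] = 0*9 = 0
A[3]*B[3] = 2*1 = 2
Sum = 40 + 0 + 0 + 2 = 42

42


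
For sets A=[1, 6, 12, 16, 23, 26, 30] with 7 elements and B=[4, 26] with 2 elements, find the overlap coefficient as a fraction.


A intersect B = [26]
|A intersect B| = 1
min(|A|, |B|) = min(7, 2) = 2
Overlap = 1 / 2 = 1/2

1/2


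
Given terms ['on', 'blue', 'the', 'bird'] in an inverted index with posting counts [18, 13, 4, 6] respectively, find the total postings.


Summing posting list sizes:
'on': 18 postings
'blue': 13 postings
'the': 4 postings
'bird': 6 postings
Total = 18 + 13 + 4 + 6 = 41

41


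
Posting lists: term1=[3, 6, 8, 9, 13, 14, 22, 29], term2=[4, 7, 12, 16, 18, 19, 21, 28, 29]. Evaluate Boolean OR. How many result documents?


Boolean OR: find union of posting lists
term1 docs: [3, 6, 8, 9, 13, 14, 22, 29]
term2 docs: [4, 7, 12, 16, 18, 19, 21, 28, 29]
Union: [3, 4, 6, 7, 8, 9, 12, 13, 14, 16, 18, 19, 21, 22, 28, 29]
|union| = 16

16


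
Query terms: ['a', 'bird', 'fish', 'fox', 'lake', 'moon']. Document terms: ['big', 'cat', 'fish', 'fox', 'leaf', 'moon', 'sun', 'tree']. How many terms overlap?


Query terms: ['a', 'bird', 'fish', 'fox', 'lake', 'moon']
Document terms: ['big', 'cat', 'fish', 'fox', 'leaf', 'moon', 'sun', 'tree']
Common terms: ['fish', 'fox', 'moon']
Overlap count = 3

3


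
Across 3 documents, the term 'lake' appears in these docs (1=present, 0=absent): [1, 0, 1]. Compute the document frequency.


Checking each document for 'lake':
Doc 1: present
Doc 2: absent
Doc 3: present
df = sum of presences = 1 + 0 + 1 = 2

2


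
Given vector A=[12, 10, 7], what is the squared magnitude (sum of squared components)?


|A|^2 = sum of squared components
A[0]^2 = 12^2 = 144
A[1]^2 = 10^2 = 100
A[2]^2 = 7^2 = 49
Sum = 144 + 100 + 49 = 293

293


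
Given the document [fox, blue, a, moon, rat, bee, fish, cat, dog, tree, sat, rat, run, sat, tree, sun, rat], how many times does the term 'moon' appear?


Document has 17 words
Scanning for 'moon':
Found at positions: [3]
Count = 1

1


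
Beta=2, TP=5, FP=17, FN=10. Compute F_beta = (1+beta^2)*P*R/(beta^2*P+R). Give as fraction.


P = TP/(TP+FP) = 5/22 = 5/22
R = TP/(TP+FN) = 5/15 = 1/3
beta^2 = 2^2 = 4
(1 + beta^2) = 5
Numerator = (1+beta^2)*P*R = 25/66
Denominator = beta^2*P + R = 10/11 + 1/3 = 41/33
F_beta = 25/82

25/82


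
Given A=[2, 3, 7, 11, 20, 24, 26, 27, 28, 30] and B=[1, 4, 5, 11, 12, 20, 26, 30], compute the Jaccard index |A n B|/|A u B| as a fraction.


A intersect B = [11, 20, 26, 30]
|A intersect B| = 4
A union B = [1, 2, 3, 4, 5, 7, 11, 12, 20, 24, 26, 27, 28, 30]
|A union B| = 14
Jaccard = 4/14 = 2/7

2/7


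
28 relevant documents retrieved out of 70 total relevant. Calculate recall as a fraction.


Recall = retrieved_relevant / total_relevant
= 28 / 70
= 28 / (28 + 42)
= 2/5

2/5


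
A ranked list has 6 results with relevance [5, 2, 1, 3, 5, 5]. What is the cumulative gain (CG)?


Cumulative Gain = sum of relevance scores
Position 1: rel=5, running sum=5
Position 2: rel=2, running sum=7
Position 3: rel=1, running sum=8
Position 4: rel=3, running sum=11
Position 5: rel=5, running sum=16
Position 6: rel=5, running sum=21
CG = 21

21


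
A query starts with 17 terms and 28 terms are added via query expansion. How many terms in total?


Original terms: 17
Expansion terms: 28
Total = 17 + 28 = 45

45


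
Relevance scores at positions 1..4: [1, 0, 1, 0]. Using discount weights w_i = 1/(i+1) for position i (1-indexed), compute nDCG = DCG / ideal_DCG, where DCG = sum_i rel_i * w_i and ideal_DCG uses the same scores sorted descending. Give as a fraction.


Position discount weights w_i = 1/(i+1) for i=1..4:
Weights = [1/2, 1/3, 1/4, 1/5]
Actual relevance: [1, 0, 1, 0]
DCG = 1/2 + 0/3 + 1/4 + 0/5 = 3/4
Ideal relevance (sorted desc): [1, 1, 0, 0]
Ideal DCG = 1/2 + 1/3 + 0/4 + 0/5 = 5/6
nDCG = DCG / ideal_DCG = 3/4 / 5/6 = 9/10

9/10


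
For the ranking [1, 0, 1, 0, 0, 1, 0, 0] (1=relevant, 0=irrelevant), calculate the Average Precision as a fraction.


Computing P@k for each relevant position:
Position 1: relevant, P@1 = 1/1 = 1
Position 2: not relevant
Position 3: relevant, P@3 = 2/3 = 2/3
Position 4: not relevant
Position 5: not relevant
Position 6: relevant, P@6 = 3/6 = 1/2
Position 7: not relevant
Position 8: not relevant
Sum of P@k = 1 + 2/3 + 1/2 = 13/6
AP = 13/6 / 3 = 13/18

13/18


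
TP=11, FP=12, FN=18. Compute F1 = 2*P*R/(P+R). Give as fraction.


F1 = 2 * P * R / (P + R)
P = TP/(TP+FP) = 11/23 = 11/23
R = TP/(TP+FN) = 11/29 = 11/29
2 * P * R = 2 * 11/23 * 11/29 = 242/667
P + R = 11/23 + 11/29 = 572/667
F1 = 242/667 / 572/667 = 11/26

11/26


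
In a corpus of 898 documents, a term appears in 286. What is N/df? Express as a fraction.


IDF ratio = N / df
= 898 / 286
= 449/143

449/143


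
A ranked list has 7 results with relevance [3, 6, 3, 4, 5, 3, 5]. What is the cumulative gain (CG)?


Cumulative Gain = sum of relevance scores
Position 1: rel=3, running sum=3
Position 2: rel=6, running sum=9
Position 3: rel=3, running sum=12
Position 4: rel=4, running sum=16
Position 5: rel=5, running sum=21
Position 6: rel=3, running sum=24
Position 7: rel=5, running sum=29
CG = 29

29


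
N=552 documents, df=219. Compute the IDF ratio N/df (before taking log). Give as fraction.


IDF ratio = N / df
= 552 / 219
= 184/73

184/73


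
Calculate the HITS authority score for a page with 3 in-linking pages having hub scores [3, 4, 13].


Authority = sum of hub scores of in-linkers
In-link 1: hub score = 3
In-link 2: hub score = 4
In-link 3: hub score = 13
Authority = 3 + 4 + 13 = 20

20


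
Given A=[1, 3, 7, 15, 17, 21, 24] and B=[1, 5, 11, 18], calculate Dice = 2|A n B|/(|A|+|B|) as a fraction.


A intersect B = [1]
|A intersect B| = 1
|A| = 7, |B| = 4
Dice = 2*1 / (7+4)
= 2 / 11 = 2/11

2/11


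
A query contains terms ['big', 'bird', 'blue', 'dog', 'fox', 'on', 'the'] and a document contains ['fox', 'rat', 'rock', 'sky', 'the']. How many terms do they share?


Query terms: ['big', 'bird', 'blue', 'dog', 'fox', 'on', 'the']
Document terms: ['fox', 'rat', 'rock', 'sky', 'the']
Common terms: ['fox', 'the']
Overlap count = 2

2


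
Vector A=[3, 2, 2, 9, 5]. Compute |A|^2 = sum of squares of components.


|A|^2 = sum of squared components
A[0]^2 = 3^2 = 9
A[1]^2 = 2^2 = 4
A[2]^2 = 2^2 = 4
A[3]^2 = 9^2 = 81
A[4]^2 = 5^2 = 25
Sum = 9 + 4 + 4 + 81 + 25 = 123

123


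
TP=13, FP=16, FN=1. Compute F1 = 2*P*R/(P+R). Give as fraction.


F1 = 2 * P * R / (P + R)
P = TP/(TP+FP) = 13/29 = 13/29
R = TP/(TP+FN) = 13/14 = 13/14
2 * P * R = 2 * 13/29 * 13/14 = 169/203
P + R = 13/29 + 13/14 = 559/406
F1 = 169/203 / 559/406 = 26/43

26/43


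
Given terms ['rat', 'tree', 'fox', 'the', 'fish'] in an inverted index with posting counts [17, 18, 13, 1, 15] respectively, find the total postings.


Summing posting list sizes:
'rat': 17 postings
'tree': 18 postings
'fox': 13 postings
'the': 1 postings
'fish': 15 postings
Total = 17 + 18 + 13 + 1 + 15 = 64

64


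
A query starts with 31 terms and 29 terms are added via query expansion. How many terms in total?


Original terms: 31
Expansion terms: 29
Total = 31 + 29 = 60

60


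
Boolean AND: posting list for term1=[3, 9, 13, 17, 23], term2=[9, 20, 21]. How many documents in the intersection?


Boolean AND: find intersection of posting lists
term1 docs: [3, 9, 13, 17, 23]
term2 docs: [9, 20, 21]
Intersection: [9]
|intersection| = 1

1


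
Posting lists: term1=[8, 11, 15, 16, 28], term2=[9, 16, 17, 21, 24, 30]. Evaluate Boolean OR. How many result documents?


Boolean OR: find union of posting lists
term1 docs: [8, 11, 15, 16, 28]
term2 docs: [9, 16, 17, 21, 24, 30]
Union: [8, 9, 11, 15, 16, 17, 21, 24, 28, 30]
|union| = 10

10


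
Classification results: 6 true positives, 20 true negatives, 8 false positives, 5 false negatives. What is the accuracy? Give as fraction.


Accuracy = (TP + TN) / (TP + TN + FP + FN)
TP + TN = 6 + 20 = 26
Total = 6 + 20 + 8 + 5 = 39
Accuracy = 26 / 39 = 2/3

2/3


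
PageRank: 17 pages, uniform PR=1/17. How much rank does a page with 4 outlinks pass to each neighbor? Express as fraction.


Initial PR = 1/17 = 1/17
Outlinks = 4
Contribution per link = PR / outlinks
= 1/17 / 4
= 1/68

1/68


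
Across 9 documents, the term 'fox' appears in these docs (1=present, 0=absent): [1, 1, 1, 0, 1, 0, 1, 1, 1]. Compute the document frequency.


Checking each document for 'fox':
Doc 1: present
Doc 2: present
Doc 3: present
Doc 4: absent
Doc 5: present
Doc 6: absent
Doc 7: present
Doc 8: present
Doc 9: present
df = sum of presences = 1 + 1 + 1 + 0 + 1 + 0 + 1 + 1 + 1 = 7

7


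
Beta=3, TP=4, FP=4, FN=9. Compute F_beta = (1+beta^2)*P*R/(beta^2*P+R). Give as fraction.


P = TP/(TP+FP) = 4/8 = 1/2
R = TP/(TP+FN) = 4/13 = 4/13
beta^2 = 3^2 = 9
(1 + beta^2) = 10
Numerator = (1+beta^2)*P*R = 20/13
Denominator = beta^2*P + R = 9/2 + 4/13 = 125/26
F_beta = 8/25

8/25


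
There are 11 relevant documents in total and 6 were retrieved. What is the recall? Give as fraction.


Recall = retrieved_relevant / total_relevant
= 6 / 11
= 6 / (6 + 5)
= 6/11

6/11


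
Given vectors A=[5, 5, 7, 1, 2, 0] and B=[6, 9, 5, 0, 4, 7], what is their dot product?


Dot product = sum of element-wise products
A[0]*B[0] = 5*6 = 30
A[1]*B[1] = 5*9 = 45
A[2]*B[2] = 7*5 = 35
A[3]*B[3] = 1*0 = 0
A[4]*B[4] = 2*4 = 8
A[5]*B[5] = 0*7 = 0
Sum = 30 + 45 + 35 + 0 + 8 + 0 = 118

118


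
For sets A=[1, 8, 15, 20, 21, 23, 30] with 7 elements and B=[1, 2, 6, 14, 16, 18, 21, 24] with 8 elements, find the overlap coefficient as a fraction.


A intersect B = [1, 21]
|A intersect B| = 2
min(|A|, |B|) = min(7, 8) = 7
Overlap = 2 / 7 = 2/7

2/7


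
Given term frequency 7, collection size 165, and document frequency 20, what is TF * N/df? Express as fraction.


TF * (N/df)
= 7 * (165/20)
= 7 * 33/4
= 231/4

231/4


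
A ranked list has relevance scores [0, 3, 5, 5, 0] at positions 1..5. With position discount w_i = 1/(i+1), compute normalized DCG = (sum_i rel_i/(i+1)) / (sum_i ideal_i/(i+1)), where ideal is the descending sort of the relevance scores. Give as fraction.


Position discount weights w_i = 1/(i+1) for i=1..5:
Weights = [1/2, 1/3, 1/4, 1/5, 1/6]
Actual relevance: [0, 3, 5, 5, 0]
DCG = 0/2 + 3/3 + 5/4 + 5/5 + 0/6 = 13/4
Ideal relevance (sorted desc): [5, 5, 3, 0, 0]
Ideal DCG = 5/2 + 5/3 + 3/4 + 0/5 + 0/6 = 59/12
nDCG = DCG / ideal_DCG = 13/4 / 59/12 = 39/59

39/59


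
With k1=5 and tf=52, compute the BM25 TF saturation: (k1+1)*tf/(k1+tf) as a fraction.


BM25 TF component = (k1+1)*tf / (k1+tf)
k1 = 5, tf = 52
Numerator = (5+1)*52 = 312
Denominator = 5 + 52 = 57
= 312/57 = 104/19

104/19


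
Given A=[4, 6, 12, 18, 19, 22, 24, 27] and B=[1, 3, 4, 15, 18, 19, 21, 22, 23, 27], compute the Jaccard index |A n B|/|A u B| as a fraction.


A intersect B = [4, 18, 19, 22, 27]
|A intersect B| = 5
A union B = [1, 3, 4, 6, 12, 15, 18, 19, 21, 22, 23, 24, 27]
|A union B| = 13
Jaccard = 5/13 = 5/13

5/13


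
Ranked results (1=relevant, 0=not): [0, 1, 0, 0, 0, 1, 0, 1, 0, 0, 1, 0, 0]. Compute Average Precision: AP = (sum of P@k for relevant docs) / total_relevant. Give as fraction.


Computing P@k for each relevant position:
Position 1: not relevant
Position 2: relevant, P@2 = 1/2 = 1/2
Position 3: not relevant
Position 4: not relevant
Position 5: not relevant
Position 6: relevant, P@6 = 2/6 = 1/3
Position 7: not relevant
Position 8: relevant, P@8 = 3/8 = 3/8
Position 9: not relevant
Position 10: not relevant
Position 11: relevant, P@11 = 4/11 = 4/11
Position 12: not relevant
Position 13: not relevant
Sum of P@k = 1/2 + 1/3 + 3/8 + 4/11 = 415/264
AP = 415/264 / 4 = 415/1056

415/1056


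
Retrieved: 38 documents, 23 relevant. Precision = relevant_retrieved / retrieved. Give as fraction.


Precision = relevant_retrieved / total_retrieved
= 23 / 38
= 23 / (23 + 15)
= 23/38

23/38


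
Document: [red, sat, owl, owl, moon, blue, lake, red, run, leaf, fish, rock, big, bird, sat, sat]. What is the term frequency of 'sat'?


Document has 16 words
Scanning for 'sat':
Found at positions: [1, 14, 15]
Count = 3

3


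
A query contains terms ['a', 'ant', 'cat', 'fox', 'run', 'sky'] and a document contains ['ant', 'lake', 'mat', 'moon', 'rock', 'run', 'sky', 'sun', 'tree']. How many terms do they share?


Query terms: ['a', 'ant', 'cat', 'fox', 'run', 'sky']
Document terms: ['ant', 'lake', 'mat', 'moon', 'rock', 'run', 'sky', 'sun', 'tree']
Common terms: ['ant', 'run', 'sky']
Overlap count = 3

3


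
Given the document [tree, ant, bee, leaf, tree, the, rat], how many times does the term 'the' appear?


Document has 7 words
Scanning for 'the':
Found at positions: [5]
Count = 1

1


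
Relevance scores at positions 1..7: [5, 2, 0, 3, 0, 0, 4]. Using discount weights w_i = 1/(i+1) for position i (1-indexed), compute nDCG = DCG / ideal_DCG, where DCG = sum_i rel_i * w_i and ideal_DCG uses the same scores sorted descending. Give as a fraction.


Position discount weights w_i = 1/(i+1) for i=1..7:
Weights = [1/2, 1/3, 1/4, 1/5, 1/6, 1/7, 1/8]
Actual relevance: [5, 2, 0, 3, 0, 0, 4]
DCG = 5/2 + 2/3 + 0/4 + 3/5 + 0/6 + 0/7 + 4/8 = 64/15
Ideal relevance (sorted desc): [5, 4, 3, 2, 0, 0, 0]
Ideal DCG = 5/2 + 4/3 + 3/4 + 2/5 + 0/6 + 0/7 + 0/8 = 299/60
nDCG = DCG / ideal_DCG = 64/15 / 299/60 = 256/299

256/299


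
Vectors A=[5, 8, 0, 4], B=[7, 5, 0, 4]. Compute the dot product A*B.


Dot product = sum of element-wise products
A[0]*B[0] = 5*7 = 35
A[1]*B[1] = 8*5 = 40
A[2]*B[2] = 0*0 = 0
A[3]*B[3] = 4*4 = 16
Sum = 35 + 40 + 0 + 16 = 91

91


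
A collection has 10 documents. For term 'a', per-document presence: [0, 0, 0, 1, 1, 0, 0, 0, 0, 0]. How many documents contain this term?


Checking each document for 'a':
Doc 1: absent
Doc 2: absent
Doc 3: absent
Doc 4: present
Doc 5: present
Doc 6: absent
Doc 7: absent
Doc 8: absent
Doc 9: absent
Doc 10: absent
df = sum of presences = 0 + 0 + 0 + 1 + 1 + 0 + 0 + 0 + 0 + 0 = 2

2


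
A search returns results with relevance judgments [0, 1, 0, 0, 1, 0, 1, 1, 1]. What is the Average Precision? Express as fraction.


Computing P@k for each relevant position:
Position 1: not relevant
Position 2: relevant, P@2 = 1/2 = 1/2
Position 3: not relevant
Position 4: not relevant
Position 5: relevant, P@5 = 2/5 = 2/5
Position 6: not relevant
Position 7: relevant, P@7 = 3/7 = 3/7
Position 8: relevant, P@8 = 4/8 = 1/2
Position 9: relevant, P@9 = 5/9 = 5/9
Sum of P@k = 1/2 + 2/5 + 3/7 + 1/2 + 5/9 = 751/315
AP = 751/315 / 5 = 751/1575

751/1575


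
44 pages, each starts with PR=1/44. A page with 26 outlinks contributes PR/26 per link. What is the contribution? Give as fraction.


Initial PR = 1/44 = 1/44
Outlinks = 26
Contribution per link = PR / outlinks
= 1/44 / 26
= 1/1144

1/1144


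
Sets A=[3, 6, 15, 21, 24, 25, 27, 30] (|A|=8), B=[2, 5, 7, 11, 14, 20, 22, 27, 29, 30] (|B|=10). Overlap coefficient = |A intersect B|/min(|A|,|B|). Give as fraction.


A intersect B = [27, 30]
|A intersect B| = 2
min(|A|, |B|) = min(8, 10) = 8
Overlap = 2 / 8 = 1/4

1/4


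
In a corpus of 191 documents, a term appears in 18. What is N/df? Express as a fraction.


IDF ratio = N / df
= 191 / 18
= 191/18

191/18


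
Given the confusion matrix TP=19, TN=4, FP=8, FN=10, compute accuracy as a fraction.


Accuracy = (TP + TN) / (TP + TN + FP + FN)
TP + TN = 19 + 4 = 23
Total = 19 + 4 + 8 + 10 = 41
Accuracy = 23 / 41 = 23/41

23/41


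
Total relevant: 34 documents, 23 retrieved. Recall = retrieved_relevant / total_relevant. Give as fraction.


Recall = retrieved_relevant / total_relevant
= 23 / 34
= 23 / (23 + 11)
= 23/34

23/34


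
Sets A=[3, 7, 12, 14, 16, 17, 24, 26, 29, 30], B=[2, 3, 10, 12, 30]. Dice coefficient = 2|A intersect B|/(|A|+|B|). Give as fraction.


A intersect B = [3, 12, 30]
|A intersect B| = 3
|A| = 10, |B| = 5
Dice = 2*3 / (10+5)
= 6 / 15 = 2/5

2/5


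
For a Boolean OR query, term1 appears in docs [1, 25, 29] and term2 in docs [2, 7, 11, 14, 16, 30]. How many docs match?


Boolean OR: find union of posting lists
term1 docs: [1, 25, 29]
term2 docs: [2, 7, 11, 14, 16, 30]
Union: [1, 2, 7, 11, 14, 16, 25, 29, 30]
|union| = 9

9


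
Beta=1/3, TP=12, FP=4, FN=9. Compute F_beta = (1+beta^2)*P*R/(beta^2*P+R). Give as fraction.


P = TP/(TP+FP) = 12/16 = 3/4
R = TP/(TP+FN) = 12/21 = 4/7
beta^2 = 1/3^2 = 1/9
(1 + beta^2) = 10/9
Numerator = (1+beta^2)*P*R = 10/21
Denominator = beta^2*P + R = 1/12 + 4/7 = 55/84
F_beta = 8/11

8/11


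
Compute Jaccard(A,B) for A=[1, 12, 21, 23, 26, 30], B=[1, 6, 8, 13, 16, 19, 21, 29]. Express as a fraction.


A intersect B = [1, 21]
|A intersect B| = 2
A union B = [1, 6, 8, 12, 13, 16, 19, 21, 23, 26, 29, 30]
|A union B| = 12
Jaccard = 2/12 = 1/6

1/6


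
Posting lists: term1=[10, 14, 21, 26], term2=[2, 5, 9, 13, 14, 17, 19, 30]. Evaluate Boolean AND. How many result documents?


Boolean AND: find intersection of posting lists
term1 docs: [10, 14, 21, 26]
term2 docs: [2, 5, 9, 13, 14, 17, 19, 30]
Intersection: [14]
|intersection| = 1

1


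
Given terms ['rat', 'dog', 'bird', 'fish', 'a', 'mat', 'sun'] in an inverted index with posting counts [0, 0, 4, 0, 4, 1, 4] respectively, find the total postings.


Summing posting list sizes:
'rat': 0 postings
'dog': 0 postings
'bird': 4 postings
'fish': 0 postings
'a': 4 postings
'mat': 1 postings
'sun': 4 postings
Total = 0 + 0 + 4 + 0 + 4 + 1 + 4 = 13

13


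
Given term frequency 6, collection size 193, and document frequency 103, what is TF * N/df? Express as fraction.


TF * (N/df)
= 6 * (193/103)
= 6 * 193/103
= 1158/103

1158/103


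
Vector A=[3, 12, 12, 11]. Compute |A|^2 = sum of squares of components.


|A|^2 = sum of squared components
A[0]^2 = 3^2 = 9
A[1]^2 = 12^2 = 144
A[2]^2 = 12^2 = 144
A[3]^2 = 11^2 = 121
Sum = 9 + 144 + 144 + 121 = 418

418


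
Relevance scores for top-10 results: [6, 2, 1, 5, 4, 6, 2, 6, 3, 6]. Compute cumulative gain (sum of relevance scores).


Cumulative Gain = sum of relevance scores
Position 1: rel=6, running sum=6
Position 2: rel=2, running sum=8
Position 3: rel=1, running sum=9
Position 4: rel=5, running sum=14
Position 5: rel=4, running sum=18
Position 6: rel=6, running sum=24
Position 7: rel=2, running sum=26
Position 8: rel=6, running sum=32
Position 9: rel=3, running sum=35
Position 10: rel=6, running sum=41
CG = 41

41


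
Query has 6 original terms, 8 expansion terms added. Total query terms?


Original terms: 6
Expansion terms: 8
Total = 6 + 8 = 14

14


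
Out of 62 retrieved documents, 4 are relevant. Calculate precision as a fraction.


Precision = relevant_retrieved / total_retrieved
= 4 / 62
= 4 / (4 + 58)
= 2/31

2/31


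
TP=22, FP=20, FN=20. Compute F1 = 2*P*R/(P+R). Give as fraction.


F1 = 2 * P * R / (P + R)
P = TP/(TP+FP) = 22/42 = 11/21
R = TP/(TP+FN) = 22/42 = 11/21
2 * P * R = 2 * 11/21 * 11/21 = 242/441
P + R = 11/21 + 11/21 = 22/21
F1 = 242/441 / 22/21 = 11/21

11/21


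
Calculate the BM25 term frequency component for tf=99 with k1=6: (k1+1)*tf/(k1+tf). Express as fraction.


BM25 TF component = (k1+1)*tf / (k1+tf)
k1 = 6, tf = 99
Numerator = (6+1)*99 = 693
Denominator = 6 + 99 = 105
= 693/105 = 33/5

33/5


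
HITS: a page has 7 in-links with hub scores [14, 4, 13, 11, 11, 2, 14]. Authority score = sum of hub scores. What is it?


Authority = sum of hub scores of in-linkers
In-link 1: hub score = 14
In-link 2: hub score = 4
In-link 3: hub score = 13
In-link 4: hub score = 11
In-link 5: hub score = 11
In-link 6: hub score = 2
In-link 7: hub score = 14
Authority = 14 + 4 + 13 + 11 + 11 + 2 + 14 = 69

69


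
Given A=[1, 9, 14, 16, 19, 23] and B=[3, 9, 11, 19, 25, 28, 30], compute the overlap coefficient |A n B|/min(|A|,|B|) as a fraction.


A intersect B = [9, 19]
|A intersect B| = 2
min(|A|, |B|) = min(6, 7) = 6
Overlap = 2 / 6 = 1/3

1/3


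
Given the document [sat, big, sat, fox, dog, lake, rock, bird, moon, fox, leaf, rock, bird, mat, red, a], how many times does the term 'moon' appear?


Document has 16 words
Scanning for 'moon':
Found at positions: [8]
Count = 1

1


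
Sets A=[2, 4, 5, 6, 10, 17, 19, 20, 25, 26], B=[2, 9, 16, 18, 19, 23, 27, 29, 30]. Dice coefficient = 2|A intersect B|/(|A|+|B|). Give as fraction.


A intersect B = [2, 19]
|A intersect B| = 2
|A| = 10, |B| = 9
Dice = 2*2 / (10+9)
= 4 / 19 = 4/19

4/19


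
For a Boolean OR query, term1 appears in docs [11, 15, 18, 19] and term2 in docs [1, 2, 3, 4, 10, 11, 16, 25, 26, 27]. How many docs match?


Boolean OR: find union of posting lists
term1 docs: [11, 15, 18, 19]
term2 docs: [1, 2, 3, 4, 10, 11, 16, 25, 26, 27]
Union: [1, 2, 3, 4, 10, 11, 15, 16, 18, 19, 25, 26, 27]
|union| = 13

13


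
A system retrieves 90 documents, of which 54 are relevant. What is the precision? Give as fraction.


Precision = relevant_retrieved / total_retrieved
= 54 / 90
= 54 / (54 + 36)
= 3/5

3/5


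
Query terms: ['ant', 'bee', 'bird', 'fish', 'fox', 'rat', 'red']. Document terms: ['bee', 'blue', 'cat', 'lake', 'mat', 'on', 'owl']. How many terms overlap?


Query terms: ['ant', 'bee', 'bird', 'fish', 'fox', 'rat', 'red']
Document terms: ['bee', 'blue', 'cat', 'lake', 'mat', 'on', 'owl']
Common terms: ['bee']
Overlap count = 1

1


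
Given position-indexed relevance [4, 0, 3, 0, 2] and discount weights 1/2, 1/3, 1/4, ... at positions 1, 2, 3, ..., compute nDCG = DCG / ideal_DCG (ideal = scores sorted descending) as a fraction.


Position discount weights w_i = 1/(i+1) for i=1..5:
Weights = [1/2, 1/3, 1/4, 1/5, 1/6]
Actual relevance: [4, 0, 3, 0, 2]
DCG = 4/2 + 0/3 + 3/4 + 0/5 + 2/6 = 37/12
Ideal relevance (sorted desc): [4, 3, 2, 0, 0]
Ideal DCG = 4/2 + 3/3 + 2/4 + 0/5 + 0/6 = 7/2
nDCG = DCG / ideal_DCG = 37/12 / 7/2 = 37/42

37/42


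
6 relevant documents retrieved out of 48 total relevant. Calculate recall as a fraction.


Recall = retrieved_relevant / total_relevant
= 6 / 48
= 6 / (6 + 42)
= 1/8

1/8


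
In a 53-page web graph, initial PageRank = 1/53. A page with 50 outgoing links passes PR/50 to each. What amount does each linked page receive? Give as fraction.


Initial PR = 1/53 = 1/53
Outlinks = 50
Contribution per link = PR / outlinks
= 1/53 / 50
= 1/2650

1/2650


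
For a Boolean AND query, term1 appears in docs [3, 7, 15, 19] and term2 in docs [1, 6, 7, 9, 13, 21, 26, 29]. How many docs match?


Boolean AND: find intersection of posting lists
term1 docs: [3, 7, 15, 19]
term2 docs: [1, 6, 7, 9, 13, 21, 26, 29]
Intersection: [7]
|intersection| = 1

1


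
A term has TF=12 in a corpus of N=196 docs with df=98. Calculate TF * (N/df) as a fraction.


TF * (N/df)
= 12 * (196/98)
= 12 * 2
= 24

24


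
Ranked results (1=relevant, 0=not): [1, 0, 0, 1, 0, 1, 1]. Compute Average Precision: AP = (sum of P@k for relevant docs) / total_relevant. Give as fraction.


Computing P@k for each relevant position:
Position 1: relevant, P@1 = 1/1 = 1
Position 2: not relevant
Position 3: not relevant
Position 4: relevant, P@4 = 2/4 = 1/2
Position 5: not relevant
Position 6: relevant, P@6 = 3/6 = 1/2
Position 7: relevant, P@7 = 4/7 = 4/7
Sum of P@k = 1 + 1/2 + 1/2 + 4/7 = 18/7
AP = 18/7 / 4 = 9/14

9/14
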